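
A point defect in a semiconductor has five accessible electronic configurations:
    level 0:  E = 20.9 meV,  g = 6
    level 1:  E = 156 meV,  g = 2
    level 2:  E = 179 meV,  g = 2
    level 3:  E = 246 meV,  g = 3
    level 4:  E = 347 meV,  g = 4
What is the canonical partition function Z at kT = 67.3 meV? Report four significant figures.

Eᵢ/kT = 0.310550, 2.31798, 2.65973, 3.65527, 5.15602.
Z = Σ gᵢe^(−Eᵢ/kT) = 6·e^(−0.310550) + 2·e^(−2.31798) + 2·e^(−2.65973) + 3·e^(−3.65527) + 4·e^(−5.15602) = 4.39826 + 0.196945 + 0.139934 + 0.0775635 + 0.0230584 = 4.83576.

Z = 4.836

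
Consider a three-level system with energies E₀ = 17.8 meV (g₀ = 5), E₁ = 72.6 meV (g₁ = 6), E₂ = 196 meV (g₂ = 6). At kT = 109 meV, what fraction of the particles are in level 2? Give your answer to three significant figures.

0.119

Eᵢ/kT = 0.16330, 0.66606, 1.7982.
Z = Σ gᵢe^(−Eᵢ/kT) = 5·e^(−0.16330) + 6·e^(−0.66606) + 6·e^(−1.7982) = 4.2467 + 3.0824 + 0.99358 = 8.3227.
P₂ = g₂ e^(−E₂/kT) / Z = 0.99358/8.3227 = 0.119.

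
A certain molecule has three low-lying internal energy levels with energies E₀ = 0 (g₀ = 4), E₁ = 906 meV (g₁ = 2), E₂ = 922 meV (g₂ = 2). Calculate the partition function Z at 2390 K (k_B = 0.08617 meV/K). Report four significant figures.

Z = 4.047

k_BT = 0.08617 × 2390 K = 205.946 meV.
Eᵢ/kT = 0, 4.39921, 4.47690.
Z = Σ gᵢe^(−Eᵢ/kT) = 4·e^(−0) + 2·e^(−4.39921) + 2·e^(−4.47690) = 4.00000 + 0.0245741 + 0.0227372 = 4.04731.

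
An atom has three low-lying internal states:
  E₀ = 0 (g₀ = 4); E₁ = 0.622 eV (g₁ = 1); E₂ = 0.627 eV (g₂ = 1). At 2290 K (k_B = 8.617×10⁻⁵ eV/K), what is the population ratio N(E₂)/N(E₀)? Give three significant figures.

0.0104

k_BT = 8.617×10⁻⁵ × 2290 K = 0.19733 eV.
n₂/n₀ = (g₂/g₀) exp[−(E₂−E₀)/kT] = (1/4) × exp(−(0.627 eV)/(0.19733 eV)) = (1/4) × exp(-3.1774) = 0.0104.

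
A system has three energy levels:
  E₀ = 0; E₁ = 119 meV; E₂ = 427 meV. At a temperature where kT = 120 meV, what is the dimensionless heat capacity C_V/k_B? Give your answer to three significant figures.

0.406

Eᵢ/kT = 0, 0.99167, 3.5583.
Z = Σ e^(−Eᵢ/kT) = e^(−0) + e^(−0.99167) + e^(−3.5583) = 1.0000 + 0.37096 + 0.028487 = 1.3994.
⟨E⟩ = 40.237 meV, ⟨E²⟩ = 7465.5 meV².
C_V/k_B = (⟨E²⟩ − ⟨E⟩²)/(kT)² = (7465.5 − 1619.0)/14400 = 0.406.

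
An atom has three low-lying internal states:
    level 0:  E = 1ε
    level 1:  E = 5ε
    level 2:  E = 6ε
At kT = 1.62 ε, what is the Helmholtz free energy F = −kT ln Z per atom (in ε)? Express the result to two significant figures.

0.80 ε

Eᵢ/kT = 0.6173, 3.086, 3.704.
Z = Σ e^(−Eᵢ/kT) = e^(−0.6173) + e^(−3.086) + e^(−3.704) = 0.5394 + 0.04568 + 0.02462 = 0.6097.
F = −kT ln Z = −1.62 × ln(0.6097) = −1.62 × -0.4948 = 0.80 ε.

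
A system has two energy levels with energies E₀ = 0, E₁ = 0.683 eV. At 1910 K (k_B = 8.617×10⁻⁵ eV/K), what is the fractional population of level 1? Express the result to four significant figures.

0.01552

k_BT = 8.617×10⁻⁵ × 1910 K = 0.164585 eV.
Eᵢ/kT = 0, 4.14983.
Z = Σ e^(−Eᵢ/kT) = e^(−0) + e^(−4.14983) = 1.00000 + 0.0157671 = 1.01577.
P₁ = e^(−E₁/kT) / Z = 0.0157671/1.01577 = 0.01552.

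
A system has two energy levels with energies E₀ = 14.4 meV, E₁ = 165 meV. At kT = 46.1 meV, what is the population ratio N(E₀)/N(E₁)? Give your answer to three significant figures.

n₀/n₁ = exp[−(E₀−E₁)/kT] = exp(−(-150.6 meV)/(46.1 meV)) = exp(3.2668) = 26.2.

26.2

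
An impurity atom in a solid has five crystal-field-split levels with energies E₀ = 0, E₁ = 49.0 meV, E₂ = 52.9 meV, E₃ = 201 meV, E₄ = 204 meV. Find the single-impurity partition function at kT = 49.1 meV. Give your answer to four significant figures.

Z = 1.741

Eᵢ/kT = 0, 0.997963, 1.07739, 4.09369, 4.15479.
Z = Σ e^(−Eᵢ/kT) = e^(−0) + e^(−0.997963) + e^(−1.07739) + e^(−4.09369) + e^(−4.15479) = 1.00000 + 0.368630 + 0.340483 + 0.0166776 + 0.0156891 = 1.74148.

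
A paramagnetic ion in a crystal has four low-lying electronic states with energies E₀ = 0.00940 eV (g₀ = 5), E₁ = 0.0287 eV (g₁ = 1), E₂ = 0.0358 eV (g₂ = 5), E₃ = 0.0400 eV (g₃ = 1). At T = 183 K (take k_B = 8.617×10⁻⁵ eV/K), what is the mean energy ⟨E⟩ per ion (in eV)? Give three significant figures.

k_BT = 8.617×10⁻⁵ × 183 K = 0.015769 eV.
Eᵢ/kT = 0.59611, 1.8200, 2.2703, 2.5366.
Z = Σ gᵢe^(−Eᵢ/kT) = 5·e^(−0.59611) + 1·e^(−1.8200) + 5·e^(−2.2703) + 1·e^(−2.5366) = 2.7548 + 0.16203 + 0.51641 + 0.079135 = 3.5124.
⟨E⟩ = Σ Eᵢ gᵢe^(−Eᵢ/kT) / Z = (0.00940·2.7548 + 0.0287·0.16203 + 0.0358·0.51641 + 0.0400·0.079135) / 3.5124 = 0.0149 eV.

0.0149 eV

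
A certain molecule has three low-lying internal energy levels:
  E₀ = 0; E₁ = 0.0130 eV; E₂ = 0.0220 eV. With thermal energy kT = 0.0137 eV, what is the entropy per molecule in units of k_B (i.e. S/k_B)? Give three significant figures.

0.897

Eᵢ/kT = 0, 0.94891, 1.6058.
Z = Σ e^(−Eᵢ/kT) = e^(−0) + e^(−0.94891) + e^(−1.6058) = 1.0000 + 0.38716 + 0.20073 = 1.5879.
⟨E⟩ = Σ EᵢPᵢ = 0.0059507 eV.
S/k_B = ln Z + ⟨E⟩/kT = ln(1.5879) + 0.0059507/0.0137 = 0.46241 + 0.43436 = 0.897.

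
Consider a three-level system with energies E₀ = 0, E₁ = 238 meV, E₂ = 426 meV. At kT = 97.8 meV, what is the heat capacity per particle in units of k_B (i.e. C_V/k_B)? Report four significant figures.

Eᵢ/kT = 0, 2.43354, 4.35583.
Z = Σ e^(−Eᵢ/kT) = e^(−0) + e^(−2.43354) + e^(−4.35583) = 1.00000 + 0.0877257 + 0.0128318 = 1.10056.
⟨E⟩ = 23.9379 meV, ⟨E²⟩ = 6630.99 meV².
C_V/k_B = (⟨E²⟩ − ⟨E⟩²)/(kT)² = (6630.99 − 573.023)/9564.84 = 0.6334.

0.6334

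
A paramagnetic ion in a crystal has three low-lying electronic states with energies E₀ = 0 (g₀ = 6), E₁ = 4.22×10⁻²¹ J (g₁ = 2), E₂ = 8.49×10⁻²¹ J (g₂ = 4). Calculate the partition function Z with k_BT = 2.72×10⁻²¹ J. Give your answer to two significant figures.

Z = 6.6

Eᵢ/kT = 0, 1.551, 3.121.
Z = Σ gᵢe^(−Eᵢ/kT) = 6·e^(−0) + 2·e^(−1.551) + 4·e^(−3.121) = 6.000 + 0.4241 + 0.1765 = 6.601.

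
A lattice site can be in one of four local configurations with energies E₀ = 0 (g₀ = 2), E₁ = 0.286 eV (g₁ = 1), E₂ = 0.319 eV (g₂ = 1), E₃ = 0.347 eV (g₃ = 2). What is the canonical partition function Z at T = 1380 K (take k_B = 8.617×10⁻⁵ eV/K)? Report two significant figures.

Z = 2.3

k_BT = 8.617×10⁻⁵ × 1380 K = 0.1189 eV.
Eᵢ/kT = 0, 2.405, 2.683, 2.918.
Z = Σ gᵢe^(−Eᵢ/kT) = 2·e^(−0) + 1·e^(−2.405) + 1·e^(−2.683) + 2·e^(−2.918) = 2.000 + 0.09027 + 0.06836 + 0.1081 = 2.267.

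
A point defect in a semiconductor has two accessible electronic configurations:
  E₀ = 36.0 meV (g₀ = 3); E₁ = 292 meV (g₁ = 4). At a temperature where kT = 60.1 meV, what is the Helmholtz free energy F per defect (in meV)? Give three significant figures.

-31.1 meV

Eᵢ/kT = 0.59900, 4.8586.
Z = Σ gᵢe^(−Eᵢ/kT) = 3·e^(−0.59900) + 4·e^(−4.8586) = 1.6481 + 0.031045 = 1.6791.
F = −kT ln Z = −60.1 × ln(1.6791) = −60.1 × 0.51826 = -31.1 meV.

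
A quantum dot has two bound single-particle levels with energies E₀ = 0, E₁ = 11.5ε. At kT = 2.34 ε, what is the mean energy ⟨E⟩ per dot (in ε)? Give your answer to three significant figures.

Eᵢ/kT = 0, 4.9145.
Z = Σ e^(−Eᵢ/kT) = e^(−0) + e^(−4.9145) = 1.0000 + 0.0073394 = 1.0073.
⟨E⟩ = Σ Eᵢ e^(−Eᵢ/kT) / Z = (0·1.0000 + 11.5·0.0073394) / 1.0073 = 0.0838 ε.

0.0838 ε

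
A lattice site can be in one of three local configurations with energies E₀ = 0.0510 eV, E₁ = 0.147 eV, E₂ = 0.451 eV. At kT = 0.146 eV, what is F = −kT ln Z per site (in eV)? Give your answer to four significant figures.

Eᵢ/kT = 0.349315, 1.00685, 3.08904.
Z = Σ e^(−Eᵢ/kT) = e^(−0.349315) + e^(−1.00685) + e^(−3.08904) = 0.705171 + 0.365368 + 0.0455457 = 1.11608.
F = −kT ln Z = −0.146 × ln(1.11608) = −0.146 × 0.109823 = -0.01603 eV.

-0.01603 eV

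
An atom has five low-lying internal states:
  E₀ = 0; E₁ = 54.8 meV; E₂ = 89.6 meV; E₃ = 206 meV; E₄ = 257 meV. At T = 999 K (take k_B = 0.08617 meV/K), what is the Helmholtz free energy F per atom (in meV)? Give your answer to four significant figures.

k_BT = 0.08617 × 999 K = 86.0838 meV.
Eᵢ/kT = 0, 0.636589, 1.04085, 2.39302, 2.98546.
Z = Σ e^(−Eᵢ/kT) = e^(−0) + e^(−0.636589) + e^(−1.04085) + e^(−2.39302) + e^(−2.98546) = 1.00000 + 0.529094 + 0.353154 + 0.0913534 + 0.0505163 = 2.02412.
F = −kT ln Z = −86.0838 × ln(2.02412) = −86.0838 × 0.705135 = -60.70 meV.

-60.70 meV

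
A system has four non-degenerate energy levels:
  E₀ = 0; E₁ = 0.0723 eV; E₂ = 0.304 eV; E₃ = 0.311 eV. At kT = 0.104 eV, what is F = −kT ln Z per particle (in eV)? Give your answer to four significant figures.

-0.04908 eV

Eᵢ/kT = 0, 0.695192, 2.92308, 2.99038.
Z = Σ e^(−Eᵢ/kT) = e^(−0) + e^(−0.695192) + e^(−2.92308) + e^(−2.99038) = 1.00000 + 0.498979 + 0.0537678 + 0.0502683 = 1.60302.
F = −kT ln Z = −0.104 × ln(1.60302) = −0.104 × 0.471889 = -0.04908 eV.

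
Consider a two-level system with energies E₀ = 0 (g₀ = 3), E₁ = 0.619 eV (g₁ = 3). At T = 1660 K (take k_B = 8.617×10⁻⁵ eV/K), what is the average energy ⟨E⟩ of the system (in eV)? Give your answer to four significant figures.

0.008065 eV

k_BT = 8.617×10⁻⁵ × 1660 K = 0.143042 eV.
Eᵢ/kT = 0, 4.32740.
Z = Σ gᵢe^(−Eᵢ/kT) = 3·e^(−0) + 3·e^(−4.32740) = 3.00000 + 0.0396055 = 3.03961.
⟨E⟩ = Σ Eᵢ gᵢe^(−Eᵢ/kT) / Z = (0·3.00000 + 0.619·0.0396055) / 3.03961 = 0.008065 eV.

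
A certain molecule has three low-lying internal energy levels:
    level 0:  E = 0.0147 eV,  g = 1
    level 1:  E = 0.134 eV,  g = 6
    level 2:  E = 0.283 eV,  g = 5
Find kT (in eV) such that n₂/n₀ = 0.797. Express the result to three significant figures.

0.146 eV

n₂/n₀ = (g₂/g₀) exp[−(E₂−E₀)/kT] = 0.797.
⇒ (E₂−E₀)/kT = ln((5/1)/0.797) = ln(6.2735) = 1.8363.
kT = 0.2683 eV / 1.8363 = 0.146 eV.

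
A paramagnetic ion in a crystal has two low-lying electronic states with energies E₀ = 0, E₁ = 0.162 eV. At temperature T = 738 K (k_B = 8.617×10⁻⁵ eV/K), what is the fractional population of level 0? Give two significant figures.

k_BT = 8.617×10⁻⁵ × 738 K = 0.06359 eV.
Eᵢ/kT = 0, 2.548.
Z = Σ e^(−Eᵢ/kT) = e^(−0) + e^(−2.548) = 1.000 + 0.07824 = 1.078.
P₀ = e^(−E₀/kT) / Z = 1.000/1.078 = 0.93.

0.93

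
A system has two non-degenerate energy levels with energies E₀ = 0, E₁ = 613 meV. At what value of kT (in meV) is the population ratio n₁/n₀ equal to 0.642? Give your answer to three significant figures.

n₁/n₀ = exp[−(E₁−E₀)/kT] = 0.642.
⇒ (E₁−E₀)/kT = ln(1/0.642) = ln(1.5576) = 0.44315.
kT = 613 meV / 0.44315 = 1380 meV.

1380 meV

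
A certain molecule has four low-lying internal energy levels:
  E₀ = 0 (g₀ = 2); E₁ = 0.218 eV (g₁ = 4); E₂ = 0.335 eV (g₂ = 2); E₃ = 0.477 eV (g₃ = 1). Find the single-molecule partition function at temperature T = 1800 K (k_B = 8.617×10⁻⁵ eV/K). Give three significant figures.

Z = 3.26

k_BT = 8.617×10⁻⁵ × 1800 K = 0.15511 eV.
Eᵢ/kT = 0, 1.4055, 2.1598, 3.0752.
Z = Σ gᵢe^(−Eᵢ/kT) = 2·e^(−0) + 4·e^(−1.4055) + 2·e^(−2.1598) + 1·e^(−3.0752) = 2.0000 + 0.98098 + 0.23070 + 0.046180 = 3.2579.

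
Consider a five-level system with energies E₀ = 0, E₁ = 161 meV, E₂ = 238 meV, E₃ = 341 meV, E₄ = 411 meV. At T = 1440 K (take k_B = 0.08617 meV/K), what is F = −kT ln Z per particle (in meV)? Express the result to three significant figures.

-52.0 meV

k_BT = 0.08617 × 1440 K = 124.08 meV.
Eᵢ/kT = 0, 1.2975, 1.9181, 2.7482, 3.3124.
Z = Σ e^(−Eᵢ/kT) = e^(−0) + e^(−1.2975) + e^(−1.9181) + e^(−2.7482) + e^(−3.3124) = 1.0000 + 0.27321 + 0.14689 + 0.064043 + 0.036429 = 1.5206.
F = −kT ln Z = −124.08 × ln(1.5206) = −124.08 × 0.41910 = -52.0 meV.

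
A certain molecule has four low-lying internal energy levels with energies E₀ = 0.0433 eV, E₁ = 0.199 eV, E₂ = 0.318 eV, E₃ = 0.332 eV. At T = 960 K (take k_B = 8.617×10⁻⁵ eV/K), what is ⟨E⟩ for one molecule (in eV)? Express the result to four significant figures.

k_BT = 8.617×10⁻⁵ × 960 K = 0.0827232 eV.
Eᵢ/kT = 0.523432, 2.40561, 3.84415, 4.01338.
Z = Σ e^(−Eᵢ/kT) = e^(−0.523432) + e^(−2.40561) + e^(−3.84415) + e^(−4.01338) = 0.592484 + 0.0902105 + 0.0214046 + 0.0180722 = 0.722171.
⟨E⟩ = Σ Eᵢ e^(−Eᵢ/kT) / Z = (0.0433·0.592484 + 0.199·0.0902105 + 0.318·0.0214046 + 0.332·0.0180722) / 0.722171 = 0.07812 eV.

0.07812 eV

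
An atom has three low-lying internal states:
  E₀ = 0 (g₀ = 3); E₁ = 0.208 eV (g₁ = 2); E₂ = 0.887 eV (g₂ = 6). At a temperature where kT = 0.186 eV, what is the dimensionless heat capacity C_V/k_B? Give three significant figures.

Eᵢ/kT = 0, 1.1183, 4.7688.
Z = Σ gᵢe^(−Eᵢ/kT) = 3·e^(−0) + 2·e^(−1.1183) + 6·e^(−4.7688) = 3.0000 + 0.65367 + 0.050943 = 3.7046.
⟨E⟩ = 0.048899 eV, ⟨E²⟩ = 0.018453 eV².
C_V/k_B = (⟨E²⟩ − ⟨E⟩²)/(kT)² = (0.018453 − 0.0023911)/0.034596 = 0.464.

0.464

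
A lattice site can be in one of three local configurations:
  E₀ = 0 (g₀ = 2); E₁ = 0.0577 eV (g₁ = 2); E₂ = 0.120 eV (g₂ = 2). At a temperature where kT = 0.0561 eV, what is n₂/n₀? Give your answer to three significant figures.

n₂/n₀ = (g₂/g₀) exp[−(E₂−E₀)/kT] = (2/2) × exp(−(0.120 eV)/(0.0561 eV)) = (2/2) × exp(-2.1390) = 0.118.

0.118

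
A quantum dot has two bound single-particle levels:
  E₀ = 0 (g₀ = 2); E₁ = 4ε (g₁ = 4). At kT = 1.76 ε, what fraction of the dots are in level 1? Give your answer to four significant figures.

Eᵢ/kT = 0, 2.27273.
Z = Σ gᵢe^(−Eᵢ/kT) = 2·e^(−0) + 4·e^(−2.27273) = 2.00000 + 0.412122 = 2.41212.
P₁ = g₁ e^(−E₁/kT) / Z = 0.412122/2.41212 = 0.1709.

0.1709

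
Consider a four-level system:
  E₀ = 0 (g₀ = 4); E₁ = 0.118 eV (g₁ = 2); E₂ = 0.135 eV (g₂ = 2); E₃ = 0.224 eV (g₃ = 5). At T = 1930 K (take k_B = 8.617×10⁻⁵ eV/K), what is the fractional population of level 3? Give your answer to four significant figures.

0.1813

k_BT = 8.617×10⁻⁵ × 1930 K = 0.166308 eV.
Eᵢ/kT = 0, 0.709527, 0.811747, 1.34690.
Z = Σ gᵢe^(−Eᵢ/kT) = 4·e^(−0) + 2·e^(−0.709527) + 2·e^(−0.811747) + 5·e^(−1.34690) = 4.00000 + 0.983754 + 0.888163 + 1.30023 = 7.17215.
P₃ = g₃ e^(−E₃/kT) / Z = 1.30023/7.17215 = 0.1813.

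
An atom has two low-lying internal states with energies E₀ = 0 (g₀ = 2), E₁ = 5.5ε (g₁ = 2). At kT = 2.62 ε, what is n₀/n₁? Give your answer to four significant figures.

8.160

n₀/n₁ = (g₀/g₁) exp[−(E₀−E₁)/kT] = (2/2) × exp(−(-5.5ε)/(2.62ε)) = (2/2) × exp(2.09924) = 8.160.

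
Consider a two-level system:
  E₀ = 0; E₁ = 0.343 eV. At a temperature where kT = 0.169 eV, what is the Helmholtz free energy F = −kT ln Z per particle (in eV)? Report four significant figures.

Eᵢ/kT = 0, 2.02959.
Z = Σ e^(−Eᵢ/kT) = e^(−0) + e^(−2.02959) = 1.00000 + 0.131389 = 1.13139.
F = −kT ln Z = −0.169 × ln(1.13139) = −0.169 × 0.123447 = -0.02086 eV.

-0.02086 eV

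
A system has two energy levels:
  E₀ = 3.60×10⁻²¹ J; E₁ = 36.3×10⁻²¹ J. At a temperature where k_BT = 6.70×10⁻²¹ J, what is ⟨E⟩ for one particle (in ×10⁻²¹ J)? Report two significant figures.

3.8 ×10⁻²¹ J

Eᵢ/kT = 0.5373, 5.418.
Z = Σ e^(−Eᵢ/kT) = e^(−0.5373) + e^(−5.418) = 0.5843 + 0.004436 = 0.5887.
⟨E⟩ = Σ Eᵢ e^(−Eᵢ/kT) / Z = (3.60·0.5843 + 36.3·0.004436) / 0.5887 = 3.8 ×10⁻²¹ J.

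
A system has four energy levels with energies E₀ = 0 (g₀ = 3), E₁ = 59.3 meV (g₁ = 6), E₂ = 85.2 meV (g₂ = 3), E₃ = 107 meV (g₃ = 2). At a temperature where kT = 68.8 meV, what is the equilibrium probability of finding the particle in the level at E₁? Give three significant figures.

0.371

Eᵢ/kT = 0, 0.86192, 1.2384, 1.5552.
Z = Σ gᵢe^(−Eᵢ/kT) = 3·e^(−0) + 6·e^(−0.86192) + 3·e^(−1.2384) + 2·e^(−1.5552) = 3.0000 + 2.5341 + 0.86954 + 0.42229 = 6.8259.
P₁ = g₁ e^(−E₁/kT) / Z = 2.5341/6.8259 = 0.371.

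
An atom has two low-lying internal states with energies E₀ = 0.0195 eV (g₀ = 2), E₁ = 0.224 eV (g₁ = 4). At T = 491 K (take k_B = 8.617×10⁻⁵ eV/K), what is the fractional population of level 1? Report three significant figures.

0.0157

k_BT = 8.617×10⁻⁵ × 491 K = 0.042309 eV.
Eᵢ/kT = 0.46089, 5.2944.
Z = Σ gᵢe^(−Eᵢ/kT) = 2·e^(−0.46089) + 4·e^(−5.2944) = 1.2614 + 0.020079 = 1.2815.
P₁ = g₁ e^(−E₁/kT) / Z = 0.020079/1.2815 = 0.0157.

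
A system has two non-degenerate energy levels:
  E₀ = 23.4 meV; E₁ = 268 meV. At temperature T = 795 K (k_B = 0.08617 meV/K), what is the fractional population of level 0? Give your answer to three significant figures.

k_BT = 0.08617 × 795 K = 68.505 meV.
Eᵢ/kT = 0.34158, 3.9121.
Z = Σ e^(−Eᵢ/kT) = e^(−0.34158) + e^(−3.9121) = 0.71065 + 0.019998 = 0.73065.
P₀ = e^(−E₀/kT) / Z = 0.71065/0.73065 = 0.973.

0.973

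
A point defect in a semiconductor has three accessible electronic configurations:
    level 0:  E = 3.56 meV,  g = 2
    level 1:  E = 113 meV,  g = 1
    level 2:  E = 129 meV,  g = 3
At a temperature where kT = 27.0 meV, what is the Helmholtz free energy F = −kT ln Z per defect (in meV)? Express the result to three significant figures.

Eᵢ/kT = 0.13185, 4.1852, 4.7778.
Z = Σ gᵢe^(−Eᵢ/kT) = 2·e^(−0.13185) + 1·e^(−4.1852) + 3·e^(−4.7778) = 1.7529 + 0.015219 + 0.025243 = 1.7934.
F = −kT ln Z = −27.0 × ln(1.7934) = −27.0 × 0.58411 = -15.8 meV.

-15.8 meV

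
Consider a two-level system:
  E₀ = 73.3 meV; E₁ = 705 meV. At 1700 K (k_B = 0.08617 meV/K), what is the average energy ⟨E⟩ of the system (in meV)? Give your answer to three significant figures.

81.7 meV

k_BT = 0.08617 × 1700 K = 146.49 meV.
Eᵢ/kT = 0.50038, 4.8126.
Z = Σ e^(−Eᵢ/kT) = e^(−0.50038) + e^(−4.8126) = 0.60630 + 0.0081267 = 0.61443.
⟨E⟩ = Σ Eᵢ e^(−Eᵢ/kT) / Z = (73.3·0.60630 + 705·0.0081267) / 0.61443 = 81.7 meV.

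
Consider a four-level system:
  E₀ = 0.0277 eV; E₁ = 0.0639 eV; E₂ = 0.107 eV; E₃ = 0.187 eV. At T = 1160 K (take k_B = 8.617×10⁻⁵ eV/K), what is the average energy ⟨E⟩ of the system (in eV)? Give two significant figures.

0.067 eV

k_BT = 8.617×10⁻⁵ × 1160 K = 0.09996 eV.
Eᵢ/kT = 0.2771, 0.6393, 1.070, 1.871.
Z = Σ e^(−Eᵢ/kT) = e^(−0.2771) + e^(−0.6393) + e^(−1.070) + e^(−1.871) = 0.7580 + 0.5277 + 0.3430 + 0.1540 = 1.783.
⟨E⟩ = Σ Eᵢ e^(−Eᵢ/kT) / Z = (0.0277·0.7580 + 0.0639·0.5277 + 0.107·0.3430 + 0.187·0.1540) / 1.783 = 0.067 eV.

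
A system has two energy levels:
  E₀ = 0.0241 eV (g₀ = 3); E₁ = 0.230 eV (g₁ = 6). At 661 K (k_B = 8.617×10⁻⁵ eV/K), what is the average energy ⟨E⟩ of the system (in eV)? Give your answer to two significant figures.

0.035 eV

k_BT = 8.617×10⁻⁵ × 661 K = 0.05696 eV.
Eᵢ/kT = 0.4231, 4.038.
Z = Σ gᵢe^(−Eᵢ/kT) = 3·e^(−0.4231) + 6·e^(−4.038) = 1.965 + 0.1058 = 2.071.
⟨E⟩ = Σ Eᵢ gᵢe^(−Eᵢ/kT) / Z = (0.0241·1.965 + 0.230·0.1058) / 2.071 = 0.035 eV.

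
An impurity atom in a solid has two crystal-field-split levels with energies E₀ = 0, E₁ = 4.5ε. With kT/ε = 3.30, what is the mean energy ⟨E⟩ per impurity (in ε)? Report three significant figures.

Eᵢ/kT = 0, 1.3636.
Z = Σ e^(−Eᵢ/kT) = e^(−0) + e^(−1.3636) = 1.0000 + 0.25574 = 1.2557.
⟨E⟩ = Σ Eᵢ e^(−Eᵢ/kT) / Z = (0·1.0000 + 4.5·0.25574) / 1.2557 = 0.916 ε.

0.916 ε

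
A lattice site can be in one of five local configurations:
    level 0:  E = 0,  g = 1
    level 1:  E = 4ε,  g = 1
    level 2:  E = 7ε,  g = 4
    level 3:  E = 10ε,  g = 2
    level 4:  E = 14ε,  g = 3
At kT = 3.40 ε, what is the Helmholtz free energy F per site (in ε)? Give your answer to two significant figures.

Eᵢ/kT = 0, 1.176, 2.059, 2.941, 4.118.
Z = Σ gᵢe^(−Eᵢ/kT) = 1·e^(−0) + 1·e^(−1.176) + 4·e^(−2.059) + 2·e^(−2.941) + 3·e^(−4.118) = 1.000 + 0.3085 + 0.5103 + 0.1056 + 0.04883 = 1.973.
F = −kT ln Z = −3.40 × ln(1.973) = −3.40 × 0.6796 = -2.3 ε.

-2.3 ε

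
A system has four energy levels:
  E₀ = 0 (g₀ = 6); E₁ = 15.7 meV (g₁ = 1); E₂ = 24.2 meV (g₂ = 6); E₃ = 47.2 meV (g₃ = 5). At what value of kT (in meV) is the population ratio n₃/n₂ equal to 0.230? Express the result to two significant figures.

18 meV

n₃/n₂ = (g₃/g₂) exp[−(E₃−E₂)/kT] = 0.230.
⇒ (E₃−E₂)/kT = ln((5/6)/0.230) = ln(3.623) = 1.287.
kT = 23.0 meV / 1.287 = 18 meV.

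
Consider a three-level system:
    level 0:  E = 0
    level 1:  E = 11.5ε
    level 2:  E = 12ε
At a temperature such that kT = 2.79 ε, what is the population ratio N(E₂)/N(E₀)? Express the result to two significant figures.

0.014

n₂/n₀ = exp[−(E₂−E₀)/kT] = exp(−(12ε)/(2.79ε)) = exp(-4.301) = 0.014.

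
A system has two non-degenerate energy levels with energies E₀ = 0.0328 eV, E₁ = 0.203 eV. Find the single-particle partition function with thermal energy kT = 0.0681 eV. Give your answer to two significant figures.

Z = 0.67

Eᵢ/kT = 0.4816, 2.981.
Z = Σ e^(−Eᵢ/kT) = e^(−0.4816) + e^(−2.981) = 0.6178 + 0.05074 = 0.6685.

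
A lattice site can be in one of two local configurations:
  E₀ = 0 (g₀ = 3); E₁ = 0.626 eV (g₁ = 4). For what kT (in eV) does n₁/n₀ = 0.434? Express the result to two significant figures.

0.56 eV

n₁/n₀ = (g₁/g₀) exp[−(E₁−E₀)/kT] = 0.434.
⇒ (E₁−E₀)/kT = ln((4/3)/0.434) = ln(3.072) = 1.122.
kT = 0.626 eV / 1.122 = 0.56 eV.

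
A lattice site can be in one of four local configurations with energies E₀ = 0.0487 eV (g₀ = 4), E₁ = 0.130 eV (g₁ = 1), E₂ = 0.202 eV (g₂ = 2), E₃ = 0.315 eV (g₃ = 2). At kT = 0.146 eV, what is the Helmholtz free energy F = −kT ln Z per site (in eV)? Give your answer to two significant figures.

Eᵢ/kT = 0.3336, 0.8904, 1.384, 2.158.
Z = Σ gᵢe^(−Eᵢ/kT) = 4·e^(−0.3336) + 1·e^(−0.8904) + 2·e^(−1.384) + 2·e^(−2.158) = 2.865 + 0.4105 + 0.5011 + 0.2311 = 4.008.
F = −kT ln Z = −0.146 × ln(4.008) = −0.146 × 1.388 = -0.20 eV.

-0.20 eV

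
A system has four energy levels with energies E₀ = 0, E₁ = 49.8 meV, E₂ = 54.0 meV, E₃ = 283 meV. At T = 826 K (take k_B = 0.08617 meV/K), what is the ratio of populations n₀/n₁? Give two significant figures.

2.0

k_BT = 0.08617 × 826 K = 71.18 meV.
n₀/n₁ = exp[−(E₀−E₁)/kT] = exp(−(-49.8 meV)/(71.18 meV)) = exp(0.6996) = 2.0.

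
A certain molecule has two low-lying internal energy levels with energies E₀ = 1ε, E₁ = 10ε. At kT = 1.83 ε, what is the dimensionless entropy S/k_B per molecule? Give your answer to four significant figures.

Eᵢ/kT = 0.546448, 5.46448.
Z = Σ e^(−Eᵢ/kT) = e^(−0.546448) + e^(−5.46448) = 0.579003 + 0.00423454 = 0.583238.
⟨E⟩ = Σ EᵢPᵢ = 1.06534 ε.
S/k_B = ln Z + ⟨E⟩/kT = ln(0.583238) + 1.06534/1.83 = -0.539160 + 0.582153 = 0.04299.

0.04299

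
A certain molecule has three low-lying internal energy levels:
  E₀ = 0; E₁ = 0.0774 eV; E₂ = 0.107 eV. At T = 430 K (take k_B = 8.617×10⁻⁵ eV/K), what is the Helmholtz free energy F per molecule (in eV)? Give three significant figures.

-0.00612 eV

k_BT = 8.617×10⁻⁵ × 430 K = 0.037053 eV.
Eᵢ/kT = 0, 2.0889, 2.8878.
Z = Σ e^(−Eᵢ/kT) = e^(−0) + e^(−2.0889) + e^(−2.8878) = 1.0000 + 0.12382 + 0.055699 = 1.1795.
F = −kT ln Z = −0.037053 × ln(1.1795) = −0.037053 × 0.16509 = -0.00612 eV.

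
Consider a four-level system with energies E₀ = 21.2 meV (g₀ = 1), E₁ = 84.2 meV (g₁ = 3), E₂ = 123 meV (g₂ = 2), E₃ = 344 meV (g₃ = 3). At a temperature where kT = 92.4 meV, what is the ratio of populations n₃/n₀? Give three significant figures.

0.0912

n₃/n₀ = (g₃/g₀) exp[−(E₃−E₀)/kT] = (3/1) × exp(−(322.8 meV)/(92.4 meV)) = (3/1) × exp(-3.4935) = 0.0912.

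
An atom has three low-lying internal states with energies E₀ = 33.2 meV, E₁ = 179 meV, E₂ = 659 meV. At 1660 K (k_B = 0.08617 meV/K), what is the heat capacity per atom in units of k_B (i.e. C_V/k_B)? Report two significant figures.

0.35

k_BT = 0.08617 × 1660 K = 143.0 meV.
Eᵢ/kT = 0.2322, 1.252, 4.608.
Z = Σ e^(−Eᵢ/kT) = e^(−0.2322) + e^(−1.252) + e^(−4.608) = 0.7928 + 0.2859 + 0.009972 = 1.089.
⟨E⟩ = 77.20 meV, ⟨E²⟩ = 13190 meV².
C_V/k_B = (⟨E²⟩ − ⟨E⟩²)/(kT)² = (13190 − 5960)/20450 = 0.35.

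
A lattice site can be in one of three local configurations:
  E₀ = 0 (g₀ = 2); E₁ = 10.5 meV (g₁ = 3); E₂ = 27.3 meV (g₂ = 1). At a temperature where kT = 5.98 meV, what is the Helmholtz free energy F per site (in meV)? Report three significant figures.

-5.55 meV

Eᵢ/kT = 0, 1.7559, 4.5652.
Z = Σ gᵢe^(−Eᵢ/kT) = 2·e^(−0) + 3·e^(−1.7559) + 1·e^(−4.5652) = 2.0000 + 0.51826 + 0.010408 = 2.5287.
F = −kT ln Z = −5.98 × ln(2.5287) = −5.98 × 0.92771 = -5.55 meV.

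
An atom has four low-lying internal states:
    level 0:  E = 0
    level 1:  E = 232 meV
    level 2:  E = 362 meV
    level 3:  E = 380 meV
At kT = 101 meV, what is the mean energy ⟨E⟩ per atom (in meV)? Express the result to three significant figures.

Eᵢ/kT = 0, 2.2970, 3.5842, 3.7624.
Z = Σ e^(−Eᵢ/kT) = e^(−0) + e^(−2.2970) + e^(−3.5842) + e^(−3.7624) = 1.0000 + 0.10056 + 0.027759 + 0.023228 = 1.1515.
⟨E⟩ = Σ Eᵢ e^(−Eᵢ/kT) / Z = (0·1.0000 + 232·0.10056 + 362·0.027759 + 380·0.023228) / 1.1515 = 36.7 meV.

36.7 meV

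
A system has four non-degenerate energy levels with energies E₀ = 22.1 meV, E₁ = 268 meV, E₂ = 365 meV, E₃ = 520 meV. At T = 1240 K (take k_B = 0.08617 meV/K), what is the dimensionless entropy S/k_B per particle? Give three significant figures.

0.491

k_BT = 0.08617 × 1240 K = 106.85 meV.
Eᵢ/kT = 0.20683, 2.5082, 3.4160, 4.8666.
Z = Σ e^(−Eᵢ/kT) = e^(−0.20683) + e^(−2.5082) + e^(−3.4160) + e^(−4.8666) = 0.81316 + 0.081415 + 0.032844 + 0.0076995 = 0.93512.
⟨E⟩ = Σ EᵢPᵢ = 59.652 meV.
S/k_B = ln Z + ⟨E⟩/kT = ln(0.93512) + 59.652/106.85 = -0.067080 + 0.55828 = 0.491.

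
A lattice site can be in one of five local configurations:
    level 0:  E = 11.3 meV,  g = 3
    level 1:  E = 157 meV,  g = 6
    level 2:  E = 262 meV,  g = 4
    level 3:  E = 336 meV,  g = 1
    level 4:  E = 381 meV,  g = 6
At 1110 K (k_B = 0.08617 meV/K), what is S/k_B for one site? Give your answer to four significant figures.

k_BT = 0.08617 × 1110 K = 95.6487 meV.
Eᵢ/kT = 0.118141, 1.64142, 2.73919, 3.51285, 3.98333.
Z = Σ gᵢe^(−Eᵢ/kT) = 3·e^(−0.118141) + 6·e^(−1.64142) + 4·e^(−2.73919) + 1·e^(−3.51285) + 6·e^(−3.98333) = 2.66571 + 1.16223 + 0.258491 + 0.0298118 + 0.111741 = 4.22798.
⟨E⟩ = Σ EᵢPᵢ = 78.7391 meV.
S/k_B = ln Z + ⟨E⟩/kT = ln(4.22798) + 78.7391/95.6487 = 1.44172 + 0.823211 = 2.265.

2.265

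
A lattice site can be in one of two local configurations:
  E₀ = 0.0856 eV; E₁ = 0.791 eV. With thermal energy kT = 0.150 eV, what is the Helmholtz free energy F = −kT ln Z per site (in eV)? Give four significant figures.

Eᵢ/kT = 0.570667, 5.27333.
Z = Σ e^(−Eᵢ/kT) = e^(−0.570667) + e^(−5.27333) = 0.565148 + 0.00512651 = 0.570275.
F = −kT ln Z = −0.150 × ln(0.570275) = −0.150 × -0.561637 = 0.08425 eV.

0.08425 eV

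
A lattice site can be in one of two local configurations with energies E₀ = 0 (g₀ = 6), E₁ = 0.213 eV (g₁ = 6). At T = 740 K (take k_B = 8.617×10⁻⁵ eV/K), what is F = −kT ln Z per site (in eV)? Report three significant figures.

-0.116 eV

k_BT = 8.617×10⁻⁵ × 740 K = 0.063766 eV.
Eᵢ/kT = 0, 3.3403.
Z = Σ gᵢe^(−Eᵢ/kT) = 6·e^(−0) + 6·e^(−3.3403) = 6.0000 + 0.21256 = 6.2126.
F = −kT ln Z = −0.063766 × ln(6.2126) = −0.063766 × 1.8266 = -0.116 eV.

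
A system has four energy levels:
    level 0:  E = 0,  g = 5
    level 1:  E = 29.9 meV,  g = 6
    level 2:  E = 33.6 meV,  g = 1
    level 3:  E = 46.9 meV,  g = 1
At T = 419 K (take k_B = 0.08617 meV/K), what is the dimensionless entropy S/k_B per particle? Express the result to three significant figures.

k_BT = 0.08617 × 419 K = 36.105 meV.
Eᵢ/kT = 0, 0.82814, 0.93062, 1.2990.
Z = Σ gᵢe^(−Eᵢ/kT) = 5·e^(−0) + 6·e^(−0.82814) + 1·e^(−0.93062) + 1·e^(−1.2990) = 5.0000 + 2.6212 + 0.39431 + 0.27280 = 8.2883.
⟨E⟩ = Σ EᵢPᵢ = 12.598 meV.
S/k_B = ln Z + ⟨E⟩/kT = ln(8.2883) + 12.598/36.105 = 2.1148 + 0.34893 = 2.46.

2.46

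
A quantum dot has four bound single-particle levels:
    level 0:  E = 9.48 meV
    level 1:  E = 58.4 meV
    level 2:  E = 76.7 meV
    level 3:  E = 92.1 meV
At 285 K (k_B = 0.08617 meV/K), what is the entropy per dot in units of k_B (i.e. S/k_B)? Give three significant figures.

0.669

k_BT = 0.08617 × 285 K = 24.558 meV.
Eᵢ/kT = 0.38602, 2.3780, 3.1232, 3.7503.
Z = Σ e^(−Eᵢ/kT) = e^(−0.38602) + e^(−2.3780) + e^(−3.1232) + e^(−3.7503) = 0.67976 + 0.092736 + 0.044016 + 0.023511 = 0.84002.
⟨E⟩ = Σ EᵢPᵢ = 20.715 meV.
S/k_B = ln Z + ⟨E⟩/kT = ln(0.84002) + 20.715/24.558 = -0.17433 + 0.84351 = 0.669.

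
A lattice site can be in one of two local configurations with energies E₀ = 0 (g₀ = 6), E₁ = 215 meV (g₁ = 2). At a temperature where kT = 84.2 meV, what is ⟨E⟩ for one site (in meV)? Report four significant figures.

5.436 meV

Eᵢ/kT = 0, 2.55344.
Z = Σ gᵢe^(−Eᵢ/kT) = 6·e^(−0) + 2·e^(−2.55344) = 6.00000 + 0.155627 = 6.15563.
⟨E⟩ = Σ Eᵢ gᵢe^(−Eᵢ/kT) / Z = (0·6.00000 + 215·0.155627) / 6.15563 = 5.436 meV.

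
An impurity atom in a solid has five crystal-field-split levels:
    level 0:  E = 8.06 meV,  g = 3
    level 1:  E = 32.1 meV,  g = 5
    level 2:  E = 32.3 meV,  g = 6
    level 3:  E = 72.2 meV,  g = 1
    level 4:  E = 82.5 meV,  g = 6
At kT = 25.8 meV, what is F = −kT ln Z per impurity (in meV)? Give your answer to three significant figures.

-44.7 meV

Eᵢ/kT = 0.31240, 1.2442, 1.2519, 2.7984, 3.1977.
Z = Σ gᵢe^(−Eᵢ/kT) = 3·e^(−0.31240) + 5·e^(−1.2442) + 6·e^(−1.2519) + 1·e^(−2.7984) + 6·e^(−3.1977) = 2.1951 + 1.4409 + 1.7158 + 0.060907 + 0.24514 = 5.6578.
F = −kT ln Z = −25.8 × ln(5.6578) = −25.8 × 1.7330 = -44.7 meV.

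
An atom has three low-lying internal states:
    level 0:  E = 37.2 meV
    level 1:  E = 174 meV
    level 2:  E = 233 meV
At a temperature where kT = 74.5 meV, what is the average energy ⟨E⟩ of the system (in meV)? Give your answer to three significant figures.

Eᵢ/kT = 0.49933, 2.3356, 3.1275.
Z = Σ e^(−Eᵢ/kT) = e^(−0.49933) + e^(−2.3356) + e^(−3.1275) = 0.60694 + 0.096752 + 0.043827 = 0.74752.
⟨E⟩ = Σ Eᵢ e^(−Eᵢ/kT) / Z = (37.2·0.60694 + 174·0.096752 + 233·0.043827) / 0.74752 = 66.4 meV.

66.4 meV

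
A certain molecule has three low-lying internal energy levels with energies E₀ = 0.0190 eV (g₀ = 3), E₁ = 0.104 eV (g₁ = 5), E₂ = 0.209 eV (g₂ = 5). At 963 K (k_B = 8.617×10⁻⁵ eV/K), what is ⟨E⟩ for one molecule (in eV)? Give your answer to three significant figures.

0.0659 eV

k_BT = 8.617×10⁻⁵ × 963 K = 0.082982 eV.
Eᵢ/kT = 0.22897, 1.2533, 2.5186.
Z = Σ gᵢe^(−Eᵢ/kT) = 3·e^(−0.22897) + 5·e^(−1.2533) + 5·e^(−2.5186) = 2.3861 + 1.4278 + 0.40286 = 4.2168.
⟨E⟩ = Σ Eᵢ gᵢe^(−Eᵢ/kT) / Z = (0.0190·2.3861 + 0.104·1.4278 + 0.209·0.40286) / 4.2168 = 0.0659 eV.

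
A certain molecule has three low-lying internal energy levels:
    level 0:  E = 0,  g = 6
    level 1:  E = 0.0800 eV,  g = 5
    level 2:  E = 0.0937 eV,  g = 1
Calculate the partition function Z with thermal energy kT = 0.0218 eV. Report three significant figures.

Eᵢ/kT = 0, 3.6697, 4.2982.
Z = Σ gᵢe^(−Eᵢ/kT) = 6·e^(−0) + 5·e^(−3.6697) + 1·e^(−4.2982) = 6.0000 + 0.12742 + 0.013593 = 6.1410.

Z = 6.14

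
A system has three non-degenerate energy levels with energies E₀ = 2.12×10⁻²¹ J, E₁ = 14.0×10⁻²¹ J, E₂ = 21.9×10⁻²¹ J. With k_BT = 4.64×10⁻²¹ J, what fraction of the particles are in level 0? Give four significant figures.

0.9163

Eᵢ/kT = 0.456897, 3.01724, 4.71983.
Z = Σ e^(−Eᵢ/kT) = e^(−0.456897) + e^(−3.01724) + e^(−4.71983) = 0.633246 + 0.0489361 + 0.00891669 = 0.691099.
P₀ = e^(−E₀/kT) / Z = 0.633246/0.691099 = 0.9163.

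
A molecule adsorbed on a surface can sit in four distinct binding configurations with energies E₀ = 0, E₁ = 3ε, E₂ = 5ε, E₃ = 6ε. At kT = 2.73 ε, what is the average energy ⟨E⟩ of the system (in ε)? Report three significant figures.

1.54 ε

Eᵢ/kT = 0, 1.0989, 1.8315, 2.1978.
Z = Σ e^(−Eᵢ/kT) = e^(−0) + e^(−1.0989) + e^(−1.8315) + e^(−2.1978) = 1.0000 + 0.33324 + 0.16017 + 0.11105 = 1.6045.
⟨E⟩ = Σ Eᵢ e^(−Eᵢ/kT) / Z = (0·1.0000 + 3·0.33324 + 5·0.16017 + 6·0.11105) / 1.6045 = 1.54 ε.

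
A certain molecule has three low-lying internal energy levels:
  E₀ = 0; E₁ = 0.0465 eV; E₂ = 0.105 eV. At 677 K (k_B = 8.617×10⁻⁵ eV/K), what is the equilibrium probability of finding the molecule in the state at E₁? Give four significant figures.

k_BT = 8.617×10⁻⁵ × 677 K = 0.0583371 eV.
Eᵢ/kT = 0, 0.797091, 1.79988.
Z = Σ e^(−Eᵢ/kT) = e^(−0) + e^(−0.797091) + e^(−1.79988) = 1.00000 + 0.450638 + 0.165319 = 1.61596.
P₁ = e^(−E₁/kT) / Z = 0.450638/1.61596 = 0.2789.

0.2789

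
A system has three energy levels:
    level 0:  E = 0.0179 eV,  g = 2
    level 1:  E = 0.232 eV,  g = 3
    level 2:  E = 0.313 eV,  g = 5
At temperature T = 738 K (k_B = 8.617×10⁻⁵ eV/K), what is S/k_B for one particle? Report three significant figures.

k_BT = 8.617×10⁻⁵ × 738 K = 0.063593 eV.
Eᵢ/kT = 0.28148, 3.6482, 4.9219.
Z = Σ gᵢe^(−Eᵢ/kT) = 2·e^(−0.28148) + 3·e^(−3.6482) + 5·e^(−4.9219) = 1.5093 + 0.078114 + 0.036426 = 1.6238.
⟨E⟩ = Σ EᵢPᵢ = 0.034820 eV.
S/k_B = ln Z + ⟨E⟩/kT = ln(1.6238) + 0.034820/0.063593 = 0.48477 + 0.54754 = 1.03.

1.03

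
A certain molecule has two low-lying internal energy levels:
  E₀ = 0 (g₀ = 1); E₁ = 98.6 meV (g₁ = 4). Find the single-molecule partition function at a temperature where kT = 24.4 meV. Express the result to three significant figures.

Eᵢ/kT = 0, 4.0410.
Z = Σ gᵢe^(−Eᵢ/kT) = 1·e^(−0) + 4·e^(−4.0410) = 1.0000 + 0.070320 = 1.0703.

Z = 1.07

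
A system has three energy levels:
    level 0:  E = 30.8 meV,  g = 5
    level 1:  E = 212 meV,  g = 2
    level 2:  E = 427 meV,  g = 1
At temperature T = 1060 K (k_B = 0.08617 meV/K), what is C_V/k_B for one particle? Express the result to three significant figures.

0.238

k_BT = 0.08617 × 1060 K = 91.340 meV.
Eᵢ/kT = 0.33720, 2.3210, 4.6748.
Z = Σ gᵢe^(−Eᵢ/kT) = 5·e^(−0.33720) + 2·e^(−2.3210) + 1·e^(−4.6748) = 3.5688 + 0.19635 + 0.0093274 = 3.7745.
⟨E⟩ = 41.205 meV, ⟨E²⟩ = 3685.5 meV².
C_V/k_B = (⟨E²⟩ − ⟨E⟩²)/(kT)² = (3685.5 − 1697.9)/8343.0 = 0.238.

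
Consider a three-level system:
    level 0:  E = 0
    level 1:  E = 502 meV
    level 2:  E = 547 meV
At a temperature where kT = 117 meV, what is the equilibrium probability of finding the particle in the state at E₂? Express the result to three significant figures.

Eᵢ/kT = 0, 4.2906, 4.6752.
Z = Σ e^(−Eᵢ/kT) = e^(−0) + e^(−4.2906) + e^(−4.6752) = 1.0000 + 0.013697 + 0.0093237 = 1.0230.
P₂ = e^(−E₂/kT) / Z = 0.0093237/1.0230 = 0.00911.

0.00911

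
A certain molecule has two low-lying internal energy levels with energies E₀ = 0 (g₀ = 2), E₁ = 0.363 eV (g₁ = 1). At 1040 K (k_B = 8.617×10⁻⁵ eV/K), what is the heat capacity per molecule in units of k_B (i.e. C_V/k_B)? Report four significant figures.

0.1404

k_BT = 8.617×10⁻⁵ × 1040 K = 0.0896168 eV.
Eᵢ/kT = 0, 4.05058.
Z = Σ gᵢe^(−Eᵢ/kT) = 2·e^(−0) + 1·e^(−4.05058) = 2.00000 + 0.0174123 = 2.01741.
⟨E⟩ = 0.00313306 eV, ⟨E²⟩ = 0.00113730 eV².
C_V/k_B = (⟨E²⟩ − ⟨E⟩²)/(kT)² = (0.00113730 − 0.00000981606)/0.00803117 = 0.1404.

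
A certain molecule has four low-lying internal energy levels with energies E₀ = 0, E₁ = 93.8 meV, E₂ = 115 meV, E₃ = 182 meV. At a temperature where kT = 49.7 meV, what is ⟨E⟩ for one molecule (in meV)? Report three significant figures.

23.7 meV

Eᵢ/kT = 0, 1.8873, 2.3139, 3.6620.
Z = Σ e^(−Eᵢ/kT) = e^(−0) + e^(−1.8873) + e^(−2.3139) + e^(−3.6620) = 1.0000 + 0.15148 + 0.098875 + 0.025681 = 1.2760.
⟨E⟩ = Σ Eᵢ e^(−Eᵢ/kT) / Z = (0·1.0000 + 93.8·0.15148 + 115·0.098875 + 182·0.025681) / 1.2760 = 23.7 meV.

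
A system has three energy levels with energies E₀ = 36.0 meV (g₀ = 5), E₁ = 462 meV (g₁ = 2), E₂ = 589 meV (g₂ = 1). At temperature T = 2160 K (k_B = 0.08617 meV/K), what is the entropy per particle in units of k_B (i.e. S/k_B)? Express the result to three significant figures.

k_BT = 0.08617 × 2160 K = 186.13 meV.
Eᵢ/kT = 0.19341, 2.4821, 3.1645.
Z = Σ gᵢe^(−Eᵢ/kT) = 5·e^(−0.19341) + 2·e^(−2.4821) + 1·e^(−3.1645) = 4.1207 + 0.16714 + 0.042235 = 4.3301.
⟨E⟩ = Σ EᵢPᵢ = 57.837 meV.
S/k_B = ln Z + ⟨E⟩/kT = ln(4.3301) + 57.837/186.13 = 1.4656 + 0.31073 = 1.78.

1.78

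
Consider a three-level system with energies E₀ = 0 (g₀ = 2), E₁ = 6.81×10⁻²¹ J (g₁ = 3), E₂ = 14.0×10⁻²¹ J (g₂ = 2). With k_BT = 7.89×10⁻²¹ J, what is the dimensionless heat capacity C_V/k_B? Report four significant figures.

0.3369

Eᵢ/kT = 0, 0.863118, 1.77440.
Z = Σ gᵢe^(−Eᵢ/kT) = 2·e^(−0) + 3·e^(−0.863118) + 2·e^(−1.77440) = 2.00000 + 1.26553 + 0.339170 = 3.60470.
⟨E⟩ = 3.70811, ⟨E²⟩ = 34.7235.
C_V/k_B = (⟨E²⟩ − ⟨E⟩²)/(kT)² = (34.7235 − 13.7501)/62.2521 = 0.3369.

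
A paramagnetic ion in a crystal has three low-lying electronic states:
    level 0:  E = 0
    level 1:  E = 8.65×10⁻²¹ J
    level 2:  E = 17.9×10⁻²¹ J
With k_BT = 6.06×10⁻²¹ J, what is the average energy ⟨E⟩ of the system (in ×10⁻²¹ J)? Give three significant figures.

2.33 ×10⁻²¹ J

Eᵢ/kT = 0, 1.4274, 2.9538.
Z = Σ e^(−Eᵢ/kT) = e^(−0) + e^(−1.4274) + e^(−2.9538) = 1.0000 + 0.23993 + 0.052141 = 1.2921.
⟨E⟩ = Σ Eᵢ e^(−Eᵢ/kT) / Z = (0·1.0000 + 8.65·0.23993 + 17.9·0.052141) / 1.2921 = 2.33 ×10⁻²¹ J.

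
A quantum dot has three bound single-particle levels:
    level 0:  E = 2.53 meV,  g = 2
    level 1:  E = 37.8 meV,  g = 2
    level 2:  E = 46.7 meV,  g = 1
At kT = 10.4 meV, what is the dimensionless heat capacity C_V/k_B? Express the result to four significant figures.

Eᵢ/kT = 0.243269, 3.63462, 4.49038.
Z = Σ gᵢe^(−Eᵢ/kT) = 2·e^(−0.243269) + 2·e^(−3.63462) + 1·e^(−4.49038) = 1.56812 + 0.0527879 + 0.0112164 = 1.63212.
⟨E⟩ = 3.97430 meV, ⟨E²⟩ = 67.3508 meV².
C_V/k_B = (⟨E²⟩ − ⟨E⟩²)/(kT)² = (67.3508 − 15.7951)/108.160 = 0.4767.

0.4767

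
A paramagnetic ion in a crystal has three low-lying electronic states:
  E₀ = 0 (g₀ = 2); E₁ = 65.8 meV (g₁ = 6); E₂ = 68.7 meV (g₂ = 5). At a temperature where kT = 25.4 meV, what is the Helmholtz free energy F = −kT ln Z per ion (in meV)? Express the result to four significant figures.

-26.01 meV

Eᵢ/kT = 0, 2.59055, 2.70472.
Z = Σ gᵢe^(−Eᵢ/kT) = 2·e^(−0) + 6·e^(−2.59055) + 5·e^(−2.70472) = 2.00000 + 0.449873 + 0.334445 = 2.78432.
F = −kT ln Z = −25.4 × ln(2.78432) = −25.4 × 1.02400 = -26.01 meV.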